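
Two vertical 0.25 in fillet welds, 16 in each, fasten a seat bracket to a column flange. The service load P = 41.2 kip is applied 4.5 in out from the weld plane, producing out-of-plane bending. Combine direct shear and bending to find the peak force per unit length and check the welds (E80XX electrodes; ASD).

f_max ≈ 2.53 kip/in; adequate

E80XX → F_EXX = 80 ksi.
L_w = 2 × 16 = 32 in; section modulus (unit throat) S = 2 × L²/6 = 85.33 in².
Direct shear f_v = P/L_w = 41.2/32 = 1.288 kip/in.
Moment M = P × e = 41.2 × 4.5 = 185.4 kip·in; bending f_b = M/S = 2.173 kip/in.
f_max = √(f_v² + f_b²) = √(1.288² + 2.173²) = 2.525 kip/in.
r_n/Ω = (1/2.0) × 0.6 × 80 × (0.707 × 0.25) = 4.242 kip/in → adequate.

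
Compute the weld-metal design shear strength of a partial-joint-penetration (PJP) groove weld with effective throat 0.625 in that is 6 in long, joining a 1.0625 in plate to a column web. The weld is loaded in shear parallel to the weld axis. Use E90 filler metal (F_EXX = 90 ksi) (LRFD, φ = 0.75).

φR_n ≈ 152 kips

Effective throat (given) t_e = 0.625 in.
A_we = 0.625 × 6 = 3.75 in².
F_nw = 0.6 F_EXX = 54 ksi.
φR_n = 0.75 × 54 × 3.75 = 151.9 kips.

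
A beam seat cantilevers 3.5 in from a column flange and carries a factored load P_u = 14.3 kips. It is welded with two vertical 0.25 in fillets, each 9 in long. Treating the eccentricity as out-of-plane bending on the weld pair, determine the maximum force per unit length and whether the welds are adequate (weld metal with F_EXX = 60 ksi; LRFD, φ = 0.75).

f_max ≈ 2.02 kip/in; adequate

L_w = 2 × 9 = 18 in; section modulus (unit throat) S = 2 × L²/6 = 27 in².
Direct shear f_v = P/L_w = 14.3/18 = 0.7944 kip/in.
Moment M = P × e = 14.3 × 3.5 = 50.05 kip·in; bending f_b = M/S = 1.854 kip/in.
f_max = √(f_v² + f_b²) = √(0.7944² + 1.854²) = 2.017 kip/in.
φr_n = 0.75 × 0.6 × 60 × (0.707 × 0.25) = 4.772 kip/in → adequate.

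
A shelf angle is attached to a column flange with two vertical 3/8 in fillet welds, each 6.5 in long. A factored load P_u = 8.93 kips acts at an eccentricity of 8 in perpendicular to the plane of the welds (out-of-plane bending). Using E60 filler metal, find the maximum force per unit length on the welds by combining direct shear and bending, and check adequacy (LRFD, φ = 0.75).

f_max ≈ 5.12 kip/in; adequate

E60XX → F_EXX = 60 ksi.
L_w = 2 × 6.5 = 13 in; section modulus (unit throat) S = 2 × L²/6 = 14.08 in².
Direct shear f_v = P/L_w = 8.93/13 = 0.6869 kip/in.
Moment M = P × e = 8.93 × 8 = 71.44 kip·in; bending f_b = M/S = 5.073 kip/in.
f_max = √(f_v² + f_b²) = √(0.6869² + 5.073²) = 5.119 kip/in.
φr_n = 0.75 × 0.6 × 60 × (0.707 × 0.375) = 7.158 kip/in → adequate.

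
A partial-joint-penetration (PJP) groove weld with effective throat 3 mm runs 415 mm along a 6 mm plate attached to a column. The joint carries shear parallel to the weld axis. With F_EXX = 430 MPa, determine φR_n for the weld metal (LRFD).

Effective throat (given) t_e = 3 mm.
A_we = 3 × 415 = 1245 mm².
F_nw = 0.6 F_EXX = 258 MPa.
φR_n = 0.75 × 258 × 1245 × 10⁻³ = 240.9 kN.

φR_n ≈ 241 kN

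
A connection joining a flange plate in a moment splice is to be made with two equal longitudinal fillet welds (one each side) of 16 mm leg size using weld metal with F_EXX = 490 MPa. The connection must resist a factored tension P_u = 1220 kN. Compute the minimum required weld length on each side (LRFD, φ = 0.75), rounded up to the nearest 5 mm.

Throat t_e = 0.707 × 16 = 11.31 mm.
φr_n = 0.75 × 0.6 × 490 × 11.31 × 10⁻³ = 2.494 kN/mm.
L_req = P_u / φr_n = 1220 / 2.494 = 489.1 mm total.
Per side: 489.1 / 2 = 244.6 mm.
Round up → use L = 245 mm on each side.

L = 245 mm on each side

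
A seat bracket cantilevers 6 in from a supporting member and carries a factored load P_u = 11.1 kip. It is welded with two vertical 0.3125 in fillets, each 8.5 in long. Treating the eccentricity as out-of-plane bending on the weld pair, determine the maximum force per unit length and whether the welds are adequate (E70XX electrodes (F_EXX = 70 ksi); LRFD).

f_max ≈ 2.84 kip/in; adequate

L_w = 2 × 8.5 = 17 in; section modulus (unit throat) S = 2 × L²/6 = 24.08 in².
Direct shear f_v = P/L_w = 11.1/17 = 0.6529 kip/in.
Moment M = P × e = 11.1 × 6 = 66.6 kip·in; bending f_b = M/S = 2.765 kip/in.
f_max = √(f_v² + f_b²) = √(0.6529² + 2.765²) = 2.841 kip/in.
φr_n = 0.75 × 0.6 × 70 × (0.707 × 0.3125) = 6.96 kip/in → adequate.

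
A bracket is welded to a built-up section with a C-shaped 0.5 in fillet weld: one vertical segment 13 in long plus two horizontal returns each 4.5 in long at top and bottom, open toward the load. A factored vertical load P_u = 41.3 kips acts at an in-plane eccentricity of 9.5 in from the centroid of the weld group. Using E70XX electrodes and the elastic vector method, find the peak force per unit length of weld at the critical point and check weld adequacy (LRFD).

E70XX → F_EXX = 70 ksi.
Total weld length L_w = 22 in. Treat welds as unit-width lines.
Centroid: x̄ = 2×4.5×2.25 / 22 = 0.9205 in from the vertical weld.
Polar moment about centroid: J = I_x + I_y = [13³/12 + 2×4.5×6.5²] + [13×0.9205² + 2(4.5³/12 + 4.5×1.33²)] = 605.4 in³.
Direct shear f_v = P/L_w = 41.3 / 22 = 1.877 kip/in (vertical).
Torsion M = P·e = 41.3 × 9.5 = 392.35 kip·in.
Critical point at (x, y) = (3.58, 6.5) from centroid. f_tx = M·y/J = 4.212 kip/in; f_ty = M·x/J = 2.32 kip/in.
Resultant f_max = √[f_tx² + (f_v + f_ty)²] = √[4.212² + (1.877 + 2.32)²] = 5.946 kip/in.
Capacity per unit length: φr_n = 0.75 × 0.6 × 70 × (0.707 × 0.5) = 11.14 kip/in.
5.946 ≤ 11.14 → adequate.

f_max ≈ 5.95 kip/in; adequate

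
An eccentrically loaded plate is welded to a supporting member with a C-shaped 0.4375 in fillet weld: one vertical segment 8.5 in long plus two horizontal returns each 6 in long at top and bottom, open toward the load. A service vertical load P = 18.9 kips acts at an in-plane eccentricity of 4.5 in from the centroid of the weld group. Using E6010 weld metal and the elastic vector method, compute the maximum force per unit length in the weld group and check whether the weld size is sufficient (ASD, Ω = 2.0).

E60XX → F_EXX = 60 ksi.
Total weld length L_w = 20.5 in. Treat welds as unit-width lines.
Centroid: x̄ = 2×6×3 / 20.5 = 1.756 in from the vertical weld.
Polar moment about centroid: J = I_x + I_y = [8.5³/12 + 2×6×4.25²] + [8.5×1.756² + 2(6³/12 + 6×1.244²)] = 348.7 in³.
Direct shear f_v = P/L_w = 18.9 / 20.5 = 0.922 kip/in (vertical).
Torsion M = P·e = 18.9 × 4.5 = 85.05 kip·in.
Critical point at (x, y) = (4.244, 4.25) from centroid. f_tx = M·y/J = 1.037 kip/in; f_ty = M·x/J = 1.035 kip/in.
Resultant f_max = √[f_tx² + (f_v + f_ty)²] = √[1.037² + (0.922 + 1.035)²] = 2.215 kip/in.
Capacity per unit length: r_n/Ω = (1/2.0) × 0.6 × 60 × (0.707 × 0.4375) = 5.568 kip/in.
2.215 ≤ 5.568 → adequate.

f_max ≈ 2.21 kip/in; adequate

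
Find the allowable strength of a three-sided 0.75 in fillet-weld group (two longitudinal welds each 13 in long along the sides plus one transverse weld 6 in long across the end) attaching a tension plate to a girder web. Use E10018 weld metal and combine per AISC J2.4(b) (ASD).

E100XX → F_EXX = 100 ksi.
t_e = 0.707 × 0.75 = 0.5302 in.
R_nwl = 0.6 × 100 × 0.5302 × 26 = 827.2 kip (longitudinal, 2 welds).
R_nwt = 0.6 × 100 × 0.5302 × 6 = 190.9 kip (transverse, base value).
(i) R_nwl + R_nwt = 1018 kip; (ii) 0.85 R_nwl + 1.5 R_nwt = 989.4 kip.
R_n = max = 1018 kip [governs: (i)]; R_n/Ω = 509 kip.

R_n/Ω ≈ 509 kip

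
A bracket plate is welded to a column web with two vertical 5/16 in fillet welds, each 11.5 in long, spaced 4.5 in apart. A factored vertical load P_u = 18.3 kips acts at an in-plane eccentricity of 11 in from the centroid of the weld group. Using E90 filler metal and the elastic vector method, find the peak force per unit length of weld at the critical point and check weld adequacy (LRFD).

f_max ≈ 3.72 kip/in; adequate

E90XX → F_EXX = 90 ksi.
Total weld length L_w = 23 in. Treat welds as unit-width lines.
Polar moment about centroid: J = 2[d³/12 + d(b/2)²] = 2[11.5³/12 + 11.5×2.25²] = 369.9 in³.
Direct shear f_v = P/L_w = 18.3 / 23 = 0.7957 kip/in (vertical).
Torsion M = P·e = 18.3 × 11 = 201.3 kip·in.
Critical point at (x, y) = (2.25, 5.75) from centroid. f_tx = M·y/J = 3.129 kip/in; f_ty = M·x/J = 1.224 kip/in.
Resultant f_max = √[f_tx² + (f_v + f_ty)²] = √[3.129² + (0.7957 + 1.224)²] = 3.724 kip/in.
Capacity per unit length: φr_n = 0.75 × 0.6 × 90 × (0.707 × 0.3125) = 8.948 kip/in.
3.724 ≤ 8.948 → adequate.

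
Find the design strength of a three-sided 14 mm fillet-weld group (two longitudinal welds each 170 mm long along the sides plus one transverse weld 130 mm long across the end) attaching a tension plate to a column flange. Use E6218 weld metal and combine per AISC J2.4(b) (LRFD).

φR_n ≈ 1340 kN

E62XX → F_EXX = 620 MPa.
t_e = 0.707 × 14 = 9.898 mm.
R_nwl = 0.6 × 620 × 9.898 × 340 × 10⁻³ = 1252 kN (longitudinal, 2 welds).
R_nwt = 0.6 × 620 × 9.898 × 130 × 10⁻³ = 478.7 kN (transverse, base value).
(i) R_nwl + R_nwt = 1731 kN; (ii) 0.85 R_nwl + 1.5 R_nwt = 1782 kN.
R_n = max = 1782 kN [governs: (ii)]; φR_n = 1337 kN.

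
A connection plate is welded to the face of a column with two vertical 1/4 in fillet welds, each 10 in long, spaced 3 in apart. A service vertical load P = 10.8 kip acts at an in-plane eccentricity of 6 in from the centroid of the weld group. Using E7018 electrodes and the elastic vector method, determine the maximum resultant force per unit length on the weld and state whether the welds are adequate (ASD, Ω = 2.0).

E70XX → F_EXX = 70 ksi.
Total weld length L_w = 20 in. Treat welds as unit-width lines.
Polar moment about centroid: J = 2[d³/12 + d(b/2)²] = 2[10³/12 + 10×1.5²] = 211.7 in³.
Direct shear f_v = P/L_w = 10.8 / 20 = 0.54 kip/in (vertical).
Torsion M = P·e = 10.8 × 6 = 64.8 kip·in.
Critical point at (x, y) = (1.5, 5) from centroid. f_tx = M·y/J = 1.531 kip/in; f_ty = M·x/J = 0.4592 kip/in.
Resultant f_max = √[f_tx² + (f_v + f_ty)²] = √[1.531² + (0.54 + 0.4592)²] = 1.828 kip/in.
Capacity per unit length: r_n/Ω = (1/2.0) × 0.6 × 70 × (0.707 × 0.25) = 3.712 kip/in.
1.828 ≤ 3.712 → adequate.

f_max ≈ 1.83 kip/in; adequate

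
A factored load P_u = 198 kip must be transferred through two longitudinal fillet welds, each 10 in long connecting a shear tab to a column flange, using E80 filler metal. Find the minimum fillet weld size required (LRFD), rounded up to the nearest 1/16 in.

w = 7/16 in

E80XX → F_EXX = 80 ksi.
Total weld length L = 20 in.
Required throat t_e = P_u / (φ × 0.6 F_EXX × L) = 198 / (0.75 × 0.6 × 80 × 20) = 0.275 in.
Required leg w = t_e / 0.707 = 0.389 in → use 7/16 in.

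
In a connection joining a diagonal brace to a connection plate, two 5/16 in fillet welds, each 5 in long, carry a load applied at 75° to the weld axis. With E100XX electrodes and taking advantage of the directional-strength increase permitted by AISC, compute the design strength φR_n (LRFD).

E100XX → F_EXX = 100 ksi.
t_e = 0.707 × 0.3125 = 0.2209 in; A_we = 0.2209 × 10 = 2.209 in².
Directional factor: 1.0 + 0.5 sin^1.5(75°) = 1.475.
F_nw = 0.6 × 100 × 1.475 = 88.48 ksi.
φR_n = 0.75 × 88.48 × 2.209 = 146.6 kip.

φR_n ≈ 147 kip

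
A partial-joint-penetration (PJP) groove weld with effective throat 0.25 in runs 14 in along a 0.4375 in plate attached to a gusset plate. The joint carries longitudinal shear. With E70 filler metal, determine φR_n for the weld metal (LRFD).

E70XX → F_EXX = 70 ksi.
Effective throat (given) t_e = 0.25 in.
A_we = 0.25 × 14 = 3.5 in².
F_nw = 0.6 F_EXX = 42 ksi.
φR_n = 0.75 × 42 × 3.5 = 110.2 kip.

φR_n ≈ 110 kip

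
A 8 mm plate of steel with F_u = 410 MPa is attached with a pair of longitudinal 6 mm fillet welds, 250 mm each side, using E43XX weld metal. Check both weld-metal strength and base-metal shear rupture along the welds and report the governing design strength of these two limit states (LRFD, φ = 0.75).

E43XX → F_EXX = 430 MPa.
t_e = 0.707 × 6 = 4.242 mm; L = 500 mm.
Weld metal: φR_n = 0.75 × 0.6 × 430 × 4.242 × 500 × 10⁻³ = 410.4 kN.
Base metal (shear rupture): φR_n = 0.75 × 0.6 × 410 × 8 × 500 × 10⁻³ = 738 kN.
Governing: weld metal.

φR_n ≈ 410 kN (weld metal governs)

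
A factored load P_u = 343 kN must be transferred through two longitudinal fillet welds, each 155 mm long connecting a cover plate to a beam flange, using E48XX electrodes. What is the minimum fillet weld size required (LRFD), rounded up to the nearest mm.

w = 8 mm

E48XX → F_EXX = 480 MPa.
Total weld length L = 310 mm.
Required throat t_e = P_u / (φ × 0.6 F_EXX × L) = 343 / (0.75 × 0.6 × 480 × 310 × 10⁻³) = 5.122 mm.
Required leg w = t_e / 0.707 = 7.245 mm → use 8 mm.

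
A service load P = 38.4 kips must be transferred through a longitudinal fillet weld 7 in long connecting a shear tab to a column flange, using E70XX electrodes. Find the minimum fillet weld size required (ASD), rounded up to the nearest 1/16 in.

E70XX → F_EXX = 70 ksi.
Total weld length L = 7 in.
Required throat t_e = P × Ω / (0.6 F_EXX × L) = 38.4 × 2.0 / (0.6 × 70 × 7) = 0.2612 in.
Required leg w = t_e / 0.707 = 0.3695 in → use 3/8 in.

w = 3/8 in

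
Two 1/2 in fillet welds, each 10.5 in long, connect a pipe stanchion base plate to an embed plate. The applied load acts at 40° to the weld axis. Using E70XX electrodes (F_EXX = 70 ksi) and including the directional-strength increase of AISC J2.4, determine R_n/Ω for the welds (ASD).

R_n/Ω ≈ 196 kips

t_e = 0.707 × 0.5 = 0.3535 in; A_we = 0.3535 × 21 = 7.423 in².
Directional factor: 1.0 + 0.5 sin^1.5(40°) = 1.258.
F_nw = 0.6 × 70 × 1.258 = 52.82 ksi.
R_n/Ω = (52.82 × 7.423) / 2.0 = 196.1 kips.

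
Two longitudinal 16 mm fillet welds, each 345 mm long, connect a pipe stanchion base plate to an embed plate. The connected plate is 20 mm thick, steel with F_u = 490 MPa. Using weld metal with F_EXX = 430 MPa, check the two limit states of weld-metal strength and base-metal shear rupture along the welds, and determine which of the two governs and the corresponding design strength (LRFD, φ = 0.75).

t_e = 0.707 × 16 = 11.31 mm; L = 690 mm.
Weld metal: φR_n = 0.75 × 0.6 × 430 × 11.31 × 690 × 10⁻³ = 1510 kN.
Base metal (shear rupture): φR_n = 0.75 × 0.6 × 490 × 20 × 690 × 10⁻³ = 3043 kN.
Governing: weld metal.

φR_n ≈ 1510 kN (weld metal governs)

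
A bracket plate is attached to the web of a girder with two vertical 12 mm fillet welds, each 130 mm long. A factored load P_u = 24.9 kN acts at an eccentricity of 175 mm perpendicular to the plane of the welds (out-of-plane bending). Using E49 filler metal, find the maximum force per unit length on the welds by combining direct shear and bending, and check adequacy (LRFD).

f_max ≈ 779 N/mm; adequate

E49XX → F_EXX = 490 MPa.
L_w = 2 × 130 = 260 mm; section modulus (unit throat) S = 2 × L²/6 = 5633 mm².
Direct shear f_v = P/L_w = 24.9×10³/260 = 95.77 N/mm.
Moment M = P × e = 24.9×10³ × 175 = 4357500 N·mm; bending f_b = M/S = 773.5 N/mm.
f_max = √(f_v² + f_b²) = √(95.77² + 773.5²) = 779.4 N/mm.
φr_n = 0.75 × 0.6 × 490 × (0.707 × 12) = 1871 N/mm → adequate.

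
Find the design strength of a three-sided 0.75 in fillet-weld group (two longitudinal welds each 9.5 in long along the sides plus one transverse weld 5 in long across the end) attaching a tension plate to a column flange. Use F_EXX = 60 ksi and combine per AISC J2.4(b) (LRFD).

φR_n ≈ 344 kip

t_e = 0.707 × 0.75 = 0.5302 in.
R_nwl = 0.6 × 60 × 0.5302 × 19 = 362.7 kip (longitudinal, 2 welds).
R_nwt = 0.6 × 60 × 0.5302 × 5 = 95.44 kip (transverse, base value).
(i) R_nwl + R_nwt = 458.1 kip; (ii) 0.85 R_nwl + 1.5 R_nwt = 451.5 kip.
R_n = max = 458.1 kip [governs: (i)]; φR_n = 343.6 kip.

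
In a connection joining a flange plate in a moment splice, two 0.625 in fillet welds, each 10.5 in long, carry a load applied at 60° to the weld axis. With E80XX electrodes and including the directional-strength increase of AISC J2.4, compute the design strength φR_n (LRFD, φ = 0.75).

E80XX → F_EXX = 80 ksi.
t_e = 0.707 × 0.625 = 0.4419 in; A_we = 0.4419 × 21 = 9.279 in².
Directional factor: 1.0 + 0.5 sin^1.5(60°) = 1.403.
F_nw = 0.6 × 80 × 1.403 = 67.34 ksi.
φR_n = 0.75 × 67.34 × 9.279 = 468.7 kips.

φR_n ≈ 469 kips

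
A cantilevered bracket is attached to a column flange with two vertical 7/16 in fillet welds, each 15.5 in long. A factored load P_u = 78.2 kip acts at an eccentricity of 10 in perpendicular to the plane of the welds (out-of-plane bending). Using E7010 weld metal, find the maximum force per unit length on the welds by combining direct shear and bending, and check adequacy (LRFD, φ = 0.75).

E70XX → F_EXX = 70 ksi.
L_w = 2 × 15.5 = 31 in; section modulus (unit throat) S = 2 × L²/6 = 80.08 in².
Direct shear f_v = P/L_w = 78.2/31 = 2.523 kip/in.
Moment M = P × e = 78.2 × 10 = 782 kip·in; bending f_b = M/S = 9.765 kip/in.
f_max = √(f_v² + f_b²) = √(2.523² + 9.765²) = 10.09 kip/in.
φr_n = 0.75 × 0.6 × 70 × (0.707 × 0.4375) = 9.743 kip/in → NOT adequate.

f_max ≈ 10.1 kip/in; NOT adequate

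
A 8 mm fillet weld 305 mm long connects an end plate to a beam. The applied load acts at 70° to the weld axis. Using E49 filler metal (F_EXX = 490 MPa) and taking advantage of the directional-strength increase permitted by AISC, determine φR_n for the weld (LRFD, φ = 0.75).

t_e = 0.707 × 8 = 5.656 mm; A_we = 5.656 × 305 = 1725 mm².
Directional factor: 1.0 + 0.5 sin^1.5(70°) = 1.455.
F_nw = 0.6 × 490 × 1.455 = 427.9 MPa.
φR_n = 0.75 × 427.9 × 1725 × 10⁻³ = 553.6 kN.

φR_n ≈ 554 kN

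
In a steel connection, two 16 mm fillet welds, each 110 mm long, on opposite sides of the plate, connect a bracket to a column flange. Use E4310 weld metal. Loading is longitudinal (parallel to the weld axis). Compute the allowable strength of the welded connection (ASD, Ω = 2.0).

R_n/Ω ≈ 321 kN

E43XX → F_EXX = 430 MPa.
Effective throat t_e = 0.707 × 16 = 11.31 mm.
Total length L = 220 mm; A_we = 11.31 × 220 = 2489 mm².
F_nw = 0.6 F_EXX = 0.6 × 430 = 258 MPa.
R_n = 258 × 2489 × 10⁻³ = 642.1 kN; R_n/Ω = 642.1/2.0 = 321 kN.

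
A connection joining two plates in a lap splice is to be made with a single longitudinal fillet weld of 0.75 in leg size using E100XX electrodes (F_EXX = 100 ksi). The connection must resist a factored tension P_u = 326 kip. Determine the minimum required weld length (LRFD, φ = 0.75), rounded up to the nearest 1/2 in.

L = 14 in

Throat t_e = 0.707 × 0.75 = 0.5302 in.
φr_n = 0.75 × 0.6 × 100 × 0.5302 = 23.86 kip/in.
L_req = P_u / φr_n = 326 / 23.86 = 13.66 in total.
Round up → use L = 14 in.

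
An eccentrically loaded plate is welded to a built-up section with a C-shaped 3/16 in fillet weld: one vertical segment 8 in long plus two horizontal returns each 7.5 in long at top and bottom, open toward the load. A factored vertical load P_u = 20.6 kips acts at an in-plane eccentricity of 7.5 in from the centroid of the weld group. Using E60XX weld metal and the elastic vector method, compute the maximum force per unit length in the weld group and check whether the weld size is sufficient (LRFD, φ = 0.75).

E60XX → F_EXX = 60 ksi.
Total weld length L_w = 23 in. Treat welds as unit-width lines.
Centroid: x̄ = 2×7.5×3.75 / 23 = 2.446 in from the vertical weld.
Polar moment about centroid: J = I_x + I_y = [8³/12 + 2×7.5×4²] + [8×2.446² + 2(7.5³/12 + 7.5×1.304²)] = 426.3 in³.
Direct shear f_v = P/L_w = 20.6 / 23 = 0.8957 kip/in (vertical).
Torsion M = P·e = 20.6 × 7.5 = 154.5 kip·in.
Critical point at (x, y) = (5.054, 4) from centroid. f_tx = M·y/J = 1.45 kip/in; f_ty = M·x/J = 1.832 kip/in.
Resultant f_max = √[f_tx² + (f_v + f_ty)²] = √[1.45² + (0.8957 + 1.832)²] = 3.089 kip/in.
Capacity per unit length: φr_n = 0.75 × 0.6 × 60 × (0.707 × 0.1875) = 3.579 kip/in.
3.089 ≤ 3.579 → adequate.

f_max ≈ 3.09 kip/in; adequate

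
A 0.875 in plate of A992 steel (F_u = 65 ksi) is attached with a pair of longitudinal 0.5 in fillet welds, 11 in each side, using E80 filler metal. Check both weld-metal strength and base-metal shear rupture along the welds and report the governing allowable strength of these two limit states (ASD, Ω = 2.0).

E80XX → F_EXX = 80 ksi.
t_e = 0.707 × 0.5 = 0.3535 in; L = 22 in.
Weld metal: R_n/Ω = (1/2.0) × 0.6 × 80 × 0.3535 × 22 = 186.6 kips.
Base metal (shear rupture): R_n/Ω = (1/2.0) × 0.6 × 65 × 0.875 × 22 = 375.4 kips.
Governing: weld metal.

R_n/Ω ≈ 187 kips (weld metal governs)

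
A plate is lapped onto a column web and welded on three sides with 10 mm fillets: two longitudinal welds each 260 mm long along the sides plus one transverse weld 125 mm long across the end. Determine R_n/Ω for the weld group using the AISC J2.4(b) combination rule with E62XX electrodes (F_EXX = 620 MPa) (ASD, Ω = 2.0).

t_e = 0.707 × 10 = 7.07 mm.
R_nwl = 0.6 × 620 × 7.07 × 520 × 10⁻³ = 1368 kN (longitudinal, 2 welds).
R_nwt = 0.6 × 620 × 7.07 × 125 × 10⁻³ = 328.8 kN (transverse, base value).
(i) R_nwl + R_nwt = 1696 kN; (ii) 0.85 R_nwl + 1.5 R_nwt = 1656 kN.
R_n = max = 1696 kN [governs: (i)]; R_n/Ω = 848.2 kN.

R_n/Ω ≈ 848 kN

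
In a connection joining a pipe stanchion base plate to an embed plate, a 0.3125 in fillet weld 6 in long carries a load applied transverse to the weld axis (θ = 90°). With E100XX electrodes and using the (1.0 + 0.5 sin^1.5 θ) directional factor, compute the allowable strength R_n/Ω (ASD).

E100XX → F_EXX = 100 ksi.
t_e = 0.707 × 0.3125 = 0.2209 in; A_we = 0.2209 × 6 = 1.326 in².
Directional factor: 1.0 + 0.5 sin^1.5(90°) = 1.5.
F_nw = 0.6 × 100 × 1.5 = 90 ksi.
R_n/Ω = (90 × 1.326) / 2.0 = 59.65 kip.

R_n/Ω ≈ 59.7 kip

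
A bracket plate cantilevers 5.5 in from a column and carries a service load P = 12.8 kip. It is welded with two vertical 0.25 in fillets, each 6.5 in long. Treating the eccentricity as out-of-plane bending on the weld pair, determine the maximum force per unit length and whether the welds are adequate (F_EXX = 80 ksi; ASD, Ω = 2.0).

L_w = 2 × 6.5 = 13 in; section modulus (unit throat) S = 2 × L²/6 = 14.08 in².
Direct shear f_v = P/L_w = 12.8/13 = 0.9846 kip/in.
Moment M = P × e = 12.8 × 5.5 = 70.4 kip·in; bending f_b = M/S = 4.999 kip/in.
f_max = √(f_v² + f_b²) = √(0.9846² + 4.999²) = 5.095 kip/in.
r_n/Ω = (1/2.0) × 0.6 × 80 × (0.707 × 0.25) = 4.242 kip/in → NOT adequate.

f_max ≈ 5.09 kip/in; NOT adequate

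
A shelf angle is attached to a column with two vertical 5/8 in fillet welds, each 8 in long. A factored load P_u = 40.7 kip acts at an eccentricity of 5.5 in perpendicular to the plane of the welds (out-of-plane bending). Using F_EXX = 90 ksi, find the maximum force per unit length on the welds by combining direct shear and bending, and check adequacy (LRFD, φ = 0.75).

f_max ≈ 10.8 kip/in; adequate

L_w = 2 × 8 = 16 in; section modulus (unit throat) S = 2 × L²/6 = 21.33 in².
Direct shear f_v = P/L_w = 40.7/16 = 2.544 kip/in.
Moment M = P × e = 40.7 × 5.5 = 223.85 kip·in; bending f_b = M/S = 10.49 kip/in.
f_max = √(f_v² + f_b²) = √(2.544² + 10.49²) = 10.8 kip/in.
φr_n = 0.75 × 0.6 × 90 × (0.707 × 0.625) = 17.9 kip/in → adequate.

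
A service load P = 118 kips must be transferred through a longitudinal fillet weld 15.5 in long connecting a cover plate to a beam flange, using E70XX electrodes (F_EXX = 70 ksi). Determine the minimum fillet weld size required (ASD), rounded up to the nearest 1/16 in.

w = 9/16 in

Total weld length L = 15.5 in.
Required throat t_e = P × Ω / (0.6 F_EXX × L) = 118 × 2.0 / (0.6 × 70 × 15.5) = 0.3625 in.
Required leg w = t_e / 0.707 = 0.5128 in → use 9/16 in.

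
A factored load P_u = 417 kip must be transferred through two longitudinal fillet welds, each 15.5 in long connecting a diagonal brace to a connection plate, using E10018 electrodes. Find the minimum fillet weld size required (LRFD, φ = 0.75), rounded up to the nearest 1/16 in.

E100XX → F_EXX = 100 ksi.
Total weld length L = 31 in.
Required throat t_e = P_u / (φ × 0.6 F_EXX × L) = 417 / (0.75 × 0.6 × 100 × 31) = 0.2989 in.
Required leg w = t_e / 0.707 = 0.4228 in → use 7/16 in.

w = 7/16 in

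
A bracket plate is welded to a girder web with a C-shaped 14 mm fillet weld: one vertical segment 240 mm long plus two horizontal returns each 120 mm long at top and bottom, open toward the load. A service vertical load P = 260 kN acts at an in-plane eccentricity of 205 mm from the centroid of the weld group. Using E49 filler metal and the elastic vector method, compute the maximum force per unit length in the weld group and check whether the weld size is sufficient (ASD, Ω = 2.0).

f_max ≈ 1880 N/mm; NOT adequate

E49XX → F_EXX = 490 MPa.
Total weld length L_w = 480 mm. Treat welds as unit-width lines.
Centroid: x̄ = 2×120×60 / 480 = 30 mm from the vertical weld.
Polar moment about centroid: J = I_x + I_y = [240³/12 + 2×120×120²] + [240×30² + 2(120³/12 + 120×30²)] = 5328000 mm³.
Direct shear f_v = P/L_w = 260×10³ / 480 = 541.7 N/mm (vertical).
Torsion M = P·e = 260×10³ × 205 = 53300000 N·mm.
Critical point at (x, y) = (90, 120) from centroid. f_tx = M·y/J = 1200 N/mm; f_ty = M·x/J = 900.3 N/mm.
Resultant f_max = √[f_tx² + (f_v + f_ty)²] = √[1200² + (541.7 + 900.3)²] = 1876 N/mm.
Capacity per unit length: r_n/Ω = (1/2.0) × 0.6 × 490 × (0.707 × 14) = 1455 N/mm.
1876 > 1455 → NOT adequate.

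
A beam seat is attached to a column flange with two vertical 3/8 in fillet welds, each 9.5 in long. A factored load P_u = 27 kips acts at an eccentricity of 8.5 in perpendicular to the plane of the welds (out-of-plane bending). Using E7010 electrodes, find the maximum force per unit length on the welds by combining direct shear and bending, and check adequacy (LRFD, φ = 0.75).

E70XX → F_EXX = 70 ksi.
L_w = 2 × 9.5 = 19 in; section modulus (unit throat) S = 2 × L²/6 = 30.08 in².
Direct shear f_v = P/L_w = 27/19 = 1.421 kip/in.
Moment M = P × e = 27 × 8.5 = 229.5 kip·in; bending f_b = M/S = 7.629 kip/in.
f_max = √(f_v² + f_b²) = √(1.421² + 7.629²) = 7.76 kip/in.
φr_n = 0.75 × 0.6 × 70 × (0.707 × 0.375) = 8.351 kip/in → adequate.

f_max ≈ 7.76 kip/in; adequate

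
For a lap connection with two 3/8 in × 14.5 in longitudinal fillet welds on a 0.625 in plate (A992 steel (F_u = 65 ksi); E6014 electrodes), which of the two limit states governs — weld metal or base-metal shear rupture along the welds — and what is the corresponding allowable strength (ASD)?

E60XX → F_EXX = 60 ksi.
t_e = 0.707 × 0.375 = 0.2651 in; L = 29 in.
Weld metal: R_n/Ω = (1/2.0) × 0.6 × 60 × 0.2651 × 29 = 138.4 kip.
Base metal (shear rupture): R_n/Ω = (1/2.0) × 0.6 × 65 × 0.625 × 29 = 353.4 kip.
Governing: weld metal.

R_n/Ω ≈ 138 kip (weld metal governs)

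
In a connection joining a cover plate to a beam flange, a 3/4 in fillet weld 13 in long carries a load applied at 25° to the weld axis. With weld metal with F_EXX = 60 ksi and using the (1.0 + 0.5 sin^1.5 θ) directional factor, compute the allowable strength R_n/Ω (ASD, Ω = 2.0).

t_e = 0.707 × 0.75 = 0.5302 in; A_we = 0.5302 × 13 = 6.893 in².
Directional factor: 1.0 + 0.5 sin^1.5(25°) = 1.137.
F_nw = 0.6 × 60 × 1.137 = 40.95 ksi.
R_n/Ω = (40.95 × 6.893) / 2.0 = 141.1 kip.

R_n/Ω ≈ 141 kip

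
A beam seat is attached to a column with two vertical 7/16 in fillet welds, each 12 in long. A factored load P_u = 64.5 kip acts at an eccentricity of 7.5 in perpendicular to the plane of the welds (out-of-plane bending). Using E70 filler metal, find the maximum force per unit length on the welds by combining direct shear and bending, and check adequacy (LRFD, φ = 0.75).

f_max ≈ 10.4 kip/in; NOT adequate

E70XX → F_EXX = 70 ksi.
L_w = 2 × 12 = 24 in; section modulus (unit throat) S = 2 × L²/6 = 48 in².
Direct shear f_v = P/L_w = 64.5/24 = 2.688 kip/in.
Moment M = P × e = 64.5 × 7.5 = 483.75 kip·in; bending f_b = M/S = 10.08 kip/in.
f_max = √(f_v² + f_b²) = √(2.688² + 10.08²) = 10.43 kip/in.
φr_n = 0.75 × 0.6 × 70 × (0.707 × 0.4375) = 9.743 kip/in → NOT adequate.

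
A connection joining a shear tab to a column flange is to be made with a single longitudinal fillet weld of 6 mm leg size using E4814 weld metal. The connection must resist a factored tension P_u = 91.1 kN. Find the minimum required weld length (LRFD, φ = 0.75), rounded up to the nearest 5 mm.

L = 100 mm

E48XX → F_EXX = 480 MPa.
Throat t_e = 0.707 × 6 = 4.242 mm.
φr_n = 0.75 × 0.6 × 480 × 4.242 × 10⁻³ = 0.9163 kN/mm.
L_req = P_u / φr_n = 91.1 / 0.9163 = 99.42 mm total.
Round up → use L = 100 mm.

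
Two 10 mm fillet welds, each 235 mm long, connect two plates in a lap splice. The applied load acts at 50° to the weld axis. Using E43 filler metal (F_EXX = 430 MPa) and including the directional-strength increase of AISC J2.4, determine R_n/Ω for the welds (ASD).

R_n/Ω ≈ 572 kN

t_e = 0.707 × 10 = 7.07 mm; A_we = 7.07 × 470 = 3323 mm².
Directional factor: 1.0 + 0.5 sin^1.5(50°) = 1.335.
F_nw = 0.6 × 430 × 1.335 = 344.5 MPa.
R_n/Ω = (344.5 × 3323) / 2.0 × 10⁻³ = 572.4 kN.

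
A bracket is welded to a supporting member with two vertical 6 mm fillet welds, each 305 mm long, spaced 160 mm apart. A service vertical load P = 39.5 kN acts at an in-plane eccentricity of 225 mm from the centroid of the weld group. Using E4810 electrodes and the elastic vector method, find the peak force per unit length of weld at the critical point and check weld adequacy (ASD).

f_max ≈ 215 N/mm; adequate

E48XX → F_EXX = 480 MPa.
Total weld length L_w = 610 mm. Treat welds as unit-width lines.
Polar moment about centroid: J = 2[d³/12 + d(b/2)²] = 2[305³/12 + 305×80²] = 8633000 mm³.
Direct shear f_v = P/L_w = 39.5×10³ / 610 = 64.75 N/mm (vertical).
Torsion M = P·e = 39.5×10³ × 225 = 8887500 N·mm.
Critical point at (x, y) = (80, 152.5) from centroid. f_tx = M·y/J = 157 N/mm; f_ty = M·x/J = 82.36 N/mm.
Resultant f_max = √[f_tx² + (f_v + f_ty)²] = √[157² + (64.75 + 82.36)²] = 215.2 N/mm.
Capacity per unit length: r_n/Ω = (1/2.0) × 0.6 × 480 × (0.707 × 6) = 610.8 N/mm.
215.2 ≤ 610.8 → adequate.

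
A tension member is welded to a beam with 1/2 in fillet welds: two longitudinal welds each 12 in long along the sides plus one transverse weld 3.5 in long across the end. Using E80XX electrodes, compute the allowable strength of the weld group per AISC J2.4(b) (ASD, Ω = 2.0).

R_n/Ω ≈ 233 kips

E80XX → F_EXX = 80 ksi.
t_e = 0.707 × 0.5 = 0.3535 in.
R_nwl = 0.6 × 80 × 0.3535 × 24 = 407.2 kips (longitudinal, 2 welds).
R_nwt = 0.6 × 80 × 0.3535 × 3.5 = 59.39 kips (transverse, base value).
(i) R_nwl + R_nwt = 466.6 kips; (ii) 0.85 R_nwl + 1.5 R_nwt = 435.2 kips.
R_n = max = 466.6 kips [governs: (i)]; R_n/Ω = 233.3 kips.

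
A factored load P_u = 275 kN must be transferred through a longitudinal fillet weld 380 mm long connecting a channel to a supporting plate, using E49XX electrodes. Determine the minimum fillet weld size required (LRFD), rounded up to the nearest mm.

w = 5 mm

E49XX → F_EXX = 490 MPa.
Total weld length L = 380 mm.
Required throat t_e = P_u / (φ × 0.6 F_EXX × L) = 275 / (0.75 × 0.6 × 490 × 380 × 10⁻³) = 3.282 mm.
Required leg w = t_e / 0.707 = 4.642 mm → use 5 mm.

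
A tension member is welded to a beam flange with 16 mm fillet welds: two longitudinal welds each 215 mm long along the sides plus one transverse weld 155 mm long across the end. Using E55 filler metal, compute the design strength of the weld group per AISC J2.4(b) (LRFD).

E55XX → F_EXX = 550 MPa.
t_e = 0.707 × 16 = 11.31 mm.
R_nwl = 0.6 × 550 × 11.31 × 430 × 10⁻³ = 1605 kN (longitudinal, 2 welds).
R_nwt = 0.6 × 550 × 11.31 × 155 × 10⁻³ = 578.6 kN (transverse, base value).
(i) R_nwl + R_nwt = 2184 kN; (ii) 0.85 R_nwl + 1.5 R_nwt = 2232 kN.
R_n = max = 2232 kN [governs: (ii)]; φR_n = 1674 kN.

φR_n ≈ 1670 kN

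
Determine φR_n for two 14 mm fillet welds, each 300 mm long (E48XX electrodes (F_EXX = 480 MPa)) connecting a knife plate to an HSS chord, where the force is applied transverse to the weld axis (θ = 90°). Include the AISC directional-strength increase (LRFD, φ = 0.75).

φR_n ≈ 1920 kN

t_e = 0.707 × 14 = 9.898 mm; A_we = 9.898 × 600 = 5939 mm².
Directional factor: 1.0 + 0.5 sin^1.5(90°) = 1.5.
F_nw = 0.6 × 480 × 1.5 = 432 MPa.
φR_n = 0.75 × 432 × 5939 × 10⁻³ = 1924 kN.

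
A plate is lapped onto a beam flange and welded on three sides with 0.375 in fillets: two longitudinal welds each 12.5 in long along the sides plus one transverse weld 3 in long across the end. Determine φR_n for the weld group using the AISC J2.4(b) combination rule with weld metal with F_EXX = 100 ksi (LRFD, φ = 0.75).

t_e = 0.707 × 0.375 = 0.2651 in.
R_nwl = 0.6 × 100 × 0.2651 × 25 = 397.7 kip (longitudinal, 2 welds).
R_nwt = 0.6 × 100 × 0.2651 × 3 = 47.72 kip (transverse, base value).
(i) R_nwl + R_nwt = 445.4 kip; (ii) 0.85 R_nwl + 1.5 R_nwt = 409.6 kip.
R_n = max = 445.4 kip [governs: (i)]; φR_n = 334.1 kip.

φR_n ≈ 334 kip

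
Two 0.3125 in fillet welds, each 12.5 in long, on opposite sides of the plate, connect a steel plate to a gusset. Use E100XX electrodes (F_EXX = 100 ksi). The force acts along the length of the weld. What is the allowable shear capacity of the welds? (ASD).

R_n/Ω ≈ 166 kip

Effective throat t_e = 0.707 × 0.3125 = 0.2209 in.
Total length L = 25 in; A_we = 0.2209 × 25 = 5.523 in².
F_nw = 0.6 F_EXX = 0.6 × 100 = 60 ksi.
R_n = 60 × 5.523 = 331.4 kip; R_n/Ω = 331.4/2.0 = 165.7 kip.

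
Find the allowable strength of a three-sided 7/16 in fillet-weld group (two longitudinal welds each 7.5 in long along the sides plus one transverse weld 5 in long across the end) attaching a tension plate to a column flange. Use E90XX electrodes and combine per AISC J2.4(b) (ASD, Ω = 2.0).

R_n/Ω ≈ 169 kips

E90XX → F_EXX = 90 ksi.
t_e = 0.707 × 0.4375 = 0.3093 in.
R_nwl = 0.6 × 90 × 0.3093 × 15 = 250.5 kips (longitudinal, 2 welds).
R_nwt = 0.6 × 90 × 0.3093 × 5 = 83.51 kips (transverse, base value).
(i) R_nwl + R_nwt = 334.1 kips; (ii) 0.85 R_nwl + 1.5 R_nwt = 338.2 kips.
R_n = max = 338.2 kips [governs: (ii)]; R_n/Ω = 169.1 kips.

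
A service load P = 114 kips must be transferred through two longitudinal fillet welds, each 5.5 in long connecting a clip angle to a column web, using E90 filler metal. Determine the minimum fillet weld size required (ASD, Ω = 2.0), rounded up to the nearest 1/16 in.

w = 9/16 in

E90XX → F_EXX = 90 ksi.
Total weld length L = 11 in.
Required throat t_e = P × Ω / (0.6 F_EXX × L) = 114 × 2.0 / (0.6 × 90 × 11) = 0.3838 in.
Required leg w = t_e / 0.707 = 0.5429 in → use 9/16 in.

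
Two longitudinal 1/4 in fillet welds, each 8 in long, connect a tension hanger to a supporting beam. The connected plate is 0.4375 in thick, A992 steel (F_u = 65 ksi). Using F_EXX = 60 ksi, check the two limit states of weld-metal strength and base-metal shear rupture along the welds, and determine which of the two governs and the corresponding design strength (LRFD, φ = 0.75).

φR_n ≈ 76.4 kips (weld metal governs)

t_e = 0.707 × 0.25 = 0.1767 in; L = 16 in.
Weld metal: φR_n = 0.75 × 0.6 × 60 × 0.1767 × 16 = 76.36 kips.
Base metal (shear rupture): φR_n = 0.75 × 0.6 × 65 × 0.4375 × 16 = 204.8 kips.
Governing: weld metal.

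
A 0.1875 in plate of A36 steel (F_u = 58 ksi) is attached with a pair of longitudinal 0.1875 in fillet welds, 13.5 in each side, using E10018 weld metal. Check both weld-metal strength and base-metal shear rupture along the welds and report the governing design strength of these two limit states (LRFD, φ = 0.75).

φR_n ≈ 132 kips (base-metal shear rupture governs)

E100XX → F_EXX = 100 ksi.
t_e = 0.707 × 0.1875 = 0.1326 in; L = 27 in.
Weld metal: φR_n = 0.75 × 0.6 × 100 × 0.1326 × 27 = 161.1 kips.
Base metal (shear rupture): φR_n = 0.75 × 0.6 × 58 × 0.1875 × 27 = 132.1 kips.
Governing: base-metal shear rupture.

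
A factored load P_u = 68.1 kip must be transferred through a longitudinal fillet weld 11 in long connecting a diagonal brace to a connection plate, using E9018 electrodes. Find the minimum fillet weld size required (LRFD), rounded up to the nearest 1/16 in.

E90XX → F_EXX = 90 ksi.
Total weld length L = 11 in.
Required throat t_e = P_u / (φ × 0.6 F_EXX × L) = 68.1 / (0.75 × 0.6 × 90 × 11) = 0.1529 in.
Required leg w = t_e / 0.707 = 0.2162 in → use 1/4 in.

w = 1/4 in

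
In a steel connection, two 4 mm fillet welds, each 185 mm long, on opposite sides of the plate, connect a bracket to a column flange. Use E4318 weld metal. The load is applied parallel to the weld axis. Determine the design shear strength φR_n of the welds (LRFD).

E43XX → F_EXX = 430 MPa.
Effective throat t_e = 0.707 × 4 = 2.828 mm.
Total length L = 370 mm; A_we = 2.828 × 370 = 1046 mm².
F_nw = 0.6 F_EXX = 0.6 × 430 = 258 MPa.
φR_n = 0.75 × 258 × 1046 × 10⁻³ = 202.5 kN.

φR_n ≈ 202 kN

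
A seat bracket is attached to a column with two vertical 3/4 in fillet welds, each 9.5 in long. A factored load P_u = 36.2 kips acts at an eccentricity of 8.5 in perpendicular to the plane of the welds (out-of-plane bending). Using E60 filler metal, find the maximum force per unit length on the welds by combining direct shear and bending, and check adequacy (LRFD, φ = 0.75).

E60XX → F_EXX = 60 ksi.
L_w = 2 × 9.5 = 19 in; section modulus (unit throat) S = 2 × L²/6 = 30.08 in².
Direct shear f_v = P/L_w = 36.2/19 = 1.905 kip/in.
Moment M = P × e = 36.2 × 8.5 = 307.7 kip·in; bending f_b = M/S = 10.23 kip/in.
f_max = √(f_v² + f_b²) = √(1.905² + 10.23²) = 10.4 kip/in.
φr_n = 0.75 × 0.6 × 60 × (0.707 × 0.75) = 14.32 kip/in → adequate.

f_max ≈ 10.4 kip/in; adequate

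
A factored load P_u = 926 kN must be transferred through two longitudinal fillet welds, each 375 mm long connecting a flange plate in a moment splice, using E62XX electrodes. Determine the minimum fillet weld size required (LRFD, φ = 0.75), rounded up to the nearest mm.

E62XX → F_EXX = 620 MPa.
Total weld length L = 750 mm.
Required throat t_e = P_u / (φ × 0.6 F_EXX × L) = 926 / (0.75 × 0.6 × 620 × 750 × 10⁻³) = 4.425 mm.
Required leg w = t_e / 0.707 = 6.259 mm → use 7 mm.

w = 7 mm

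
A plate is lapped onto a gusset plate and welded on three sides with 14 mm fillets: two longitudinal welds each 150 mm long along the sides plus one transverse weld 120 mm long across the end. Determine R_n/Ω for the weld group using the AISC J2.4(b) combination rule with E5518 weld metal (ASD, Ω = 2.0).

E55XX → F_EXX = 550 MPa.
t_e = 0.707 × 14 = 9.898 mm.
R_nwl = 0.6 × 550 × 9.898 × 300 × 10⁻³ = 979.9 kN (longitudinal, 2 welds).
R_nwt = 0.6 × 550 × 9.898 × 120 × 10⁻³ = 392 kN (transverse, base value).
(i) R_nwl + R_nwt = 1372 kN; (ii) 0.85 R_nwl + 1.5 R_nwt = 1421 kN.
R_n = max = 1421 kN [governs: (ii)]; R_n/Ω = 710.4 kN.

R_n/Ω ≈ 710 kN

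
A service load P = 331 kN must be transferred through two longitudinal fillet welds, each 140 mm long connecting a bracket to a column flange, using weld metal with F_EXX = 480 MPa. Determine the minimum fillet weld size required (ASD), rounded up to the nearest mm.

w = 12 mm

Total weld length L = 280 mm.
Required throat t_e = P × Ω / (0.6 F_EXX × L) = 331 × 2.0 / (0.6 × 480 × 280 × 10⁻³) = 8.209 mm.
Required leg w = t_e / 0.707 = 11.61 mm → use 12 mm.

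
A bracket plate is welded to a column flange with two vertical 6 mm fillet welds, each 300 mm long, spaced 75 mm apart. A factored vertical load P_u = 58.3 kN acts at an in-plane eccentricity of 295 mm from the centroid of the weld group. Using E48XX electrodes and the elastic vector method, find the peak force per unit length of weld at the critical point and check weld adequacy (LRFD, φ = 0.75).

E48XX → F_EXX = 480 MPa.
Total weld length L_w = 600 mm. Treat welds as unit-width lines.
Polar moment about centroid: J = 2[d³/12 + d(b/2)²] = 2[300³/12 + 300×37.5²] = 5344000 mm³.
Direct shear f_v = P/L_w = 58.3×10³ / 600 = 97.17 N/mm (vertical).
Torsion M = P·e = 58.3×10³ × 295 = 17198000 N·mm.
Critical point at (x, y) = (37.5, 150) from centroid. f_tx = M·y/J = 482.8 N/mm; f_ty = M·x/J = 120.7 N/mm.
Resultant f_max = √[f_tx² + (f_v + f_ty)²] = √[482.8² + (97.17 + 120.7)²] = 529.6 N/mm.
Capacity per unit length: φr_n = 0.75 × 0.6 × 480 × (0.707 × 6) = 916.3 N/mm.
529.6 ≤ 916.3 → adequate.

f_max ≈ 530 N/mm; adequate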